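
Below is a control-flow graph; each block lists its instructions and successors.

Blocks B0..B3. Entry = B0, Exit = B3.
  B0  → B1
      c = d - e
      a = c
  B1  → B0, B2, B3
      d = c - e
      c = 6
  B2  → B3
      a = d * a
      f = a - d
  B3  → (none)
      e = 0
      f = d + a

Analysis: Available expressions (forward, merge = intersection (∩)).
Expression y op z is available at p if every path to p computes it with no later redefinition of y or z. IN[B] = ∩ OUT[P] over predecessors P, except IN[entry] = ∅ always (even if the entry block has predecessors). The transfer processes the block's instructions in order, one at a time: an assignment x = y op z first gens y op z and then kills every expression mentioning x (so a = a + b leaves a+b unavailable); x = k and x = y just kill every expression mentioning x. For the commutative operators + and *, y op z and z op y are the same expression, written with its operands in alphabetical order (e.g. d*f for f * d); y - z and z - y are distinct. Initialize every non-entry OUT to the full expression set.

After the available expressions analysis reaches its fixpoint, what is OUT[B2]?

Converged values:
  B0:   IN={}   OUT={d-e}
  B1:   IN={d-e}   OUT={}
  B2:   IN={}   OUT={a-d}
  B3:   IN={}   OUT={a+d}

Merge at B2: IN[B2] = OUT[B1] = {}
Applying B2's transfer function to that IN value gives OUT[B2] (row B2 above).

Answer: {a-d}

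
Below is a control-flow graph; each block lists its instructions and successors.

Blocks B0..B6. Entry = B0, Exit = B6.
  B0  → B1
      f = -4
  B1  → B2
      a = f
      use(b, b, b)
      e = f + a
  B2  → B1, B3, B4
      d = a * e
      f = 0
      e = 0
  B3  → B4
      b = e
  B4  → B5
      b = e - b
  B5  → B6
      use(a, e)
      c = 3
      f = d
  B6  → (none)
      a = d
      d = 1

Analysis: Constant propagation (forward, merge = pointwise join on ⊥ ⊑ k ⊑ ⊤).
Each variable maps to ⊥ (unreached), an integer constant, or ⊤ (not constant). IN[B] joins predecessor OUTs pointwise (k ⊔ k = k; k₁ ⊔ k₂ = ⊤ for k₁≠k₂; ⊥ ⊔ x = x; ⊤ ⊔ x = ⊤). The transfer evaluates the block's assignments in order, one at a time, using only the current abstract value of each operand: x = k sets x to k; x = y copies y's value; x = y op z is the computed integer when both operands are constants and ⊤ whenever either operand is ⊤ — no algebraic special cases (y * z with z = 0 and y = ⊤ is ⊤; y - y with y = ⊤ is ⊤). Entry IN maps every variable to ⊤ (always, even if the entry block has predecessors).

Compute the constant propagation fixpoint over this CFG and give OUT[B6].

Answer: {a: ⊤, b: ⊤, c: 3, d: 1, e: 0, f: ⊤}

Derivation:
Fixpoint table:
  B0:  IN=(all ⊤)  OUT={f:-4; rest ⊤}
  B1:  IN=(all ⊤)  OUT=(all ⊤)
  B2:  IN=(all ⊤)  OUT={e:0, f:0; rest ⊤}
  B3:  IN={e:0, f:0; rest ⊤}  OUT={b:0, e:0, f:0; rest ⊤}
  B4:  IN={e:0, f:0; rest ⊤}  OUT={e:0, f:0; rest ⊤}
  B5:  IN={e:0, f:0; rest ⊤}  OUT={c:3, e:0; rest ⊤}
  B6:  IN={c:3, e:0; rest ⊤}  OUT={c:3, d:1, e:0; rest ⊤}

Merge at B6: IN[B6] = OUT[B5] = {a: ⊤, b: ⊤, c: 3, d: ⊤, e: 0, f: ⊤}
Applying B6's transfer function to that IN value gives OUT[B6] (row B6 above).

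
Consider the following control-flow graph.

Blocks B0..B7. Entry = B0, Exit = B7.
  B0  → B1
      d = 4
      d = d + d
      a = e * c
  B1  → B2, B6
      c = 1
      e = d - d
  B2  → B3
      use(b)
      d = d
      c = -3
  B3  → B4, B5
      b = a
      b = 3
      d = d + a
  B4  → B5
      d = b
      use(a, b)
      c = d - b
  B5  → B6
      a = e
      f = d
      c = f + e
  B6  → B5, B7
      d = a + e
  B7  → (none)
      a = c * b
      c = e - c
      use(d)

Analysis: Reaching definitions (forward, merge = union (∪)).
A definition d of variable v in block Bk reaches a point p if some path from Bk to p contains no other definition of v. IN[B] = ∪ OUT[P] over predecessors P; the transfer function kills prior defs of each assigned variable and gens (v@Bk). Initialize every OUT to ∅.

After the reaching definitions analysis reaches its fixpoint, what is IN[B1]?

Converged values:
  B0: | IN={} | OUT={a@B0, d@B0}
  B1: | IN={a@B0, d@B0} | OUT={a@B0, c@B1, d@B0, e@B1}
  B2: | IN={a@B0, c@B1, d@B0, e@B1} | OUT={a@B0, c@B2, d@B2, e@B1}
  B3: | IN={a@B0, c@B2, d@B2, e@B1} | OUT={a@B0, b@B3, c@B2, d@B3, e@B1}
  B4: | IN={a@B0, b@B3, c@B2, d@B3, e@B1} | OUT={a@B0, b@B3, c@B4, d@B4, e@B1}
  B5: | IN={a@B0, a@B5, b@B3, c@B1, c@B2, c@B4, c@B5, d@B3, d@B4, d@B6, e@B1, f@B5} | OUT={a@B5, b@B3, c@B5, d@B3, d@B4, d@B6, e@B1, f@B5}
  B6: | IN={a@B0, a@B5, b@B3, c@B1, c@B5, d@B0, d@B3, d@B4, d@B6, e@B1, f@B5} | OUT={a@B0, a@B5, b@B3, c@B1, c@B5, d@B6, e@B1, f@B5}
  B7: | IN={a@B0, a@B5, b@B3, c@B1, c@B5, d@B6, e@B1, f@B5} | OUT={a@B7, b@B3, c@B7, d@B6, e@B1, f@B5}

Merge at B1: IN[B1] = OUT[B0] = {a@B0, d@B0}

Answer: {a@B0, d@B0}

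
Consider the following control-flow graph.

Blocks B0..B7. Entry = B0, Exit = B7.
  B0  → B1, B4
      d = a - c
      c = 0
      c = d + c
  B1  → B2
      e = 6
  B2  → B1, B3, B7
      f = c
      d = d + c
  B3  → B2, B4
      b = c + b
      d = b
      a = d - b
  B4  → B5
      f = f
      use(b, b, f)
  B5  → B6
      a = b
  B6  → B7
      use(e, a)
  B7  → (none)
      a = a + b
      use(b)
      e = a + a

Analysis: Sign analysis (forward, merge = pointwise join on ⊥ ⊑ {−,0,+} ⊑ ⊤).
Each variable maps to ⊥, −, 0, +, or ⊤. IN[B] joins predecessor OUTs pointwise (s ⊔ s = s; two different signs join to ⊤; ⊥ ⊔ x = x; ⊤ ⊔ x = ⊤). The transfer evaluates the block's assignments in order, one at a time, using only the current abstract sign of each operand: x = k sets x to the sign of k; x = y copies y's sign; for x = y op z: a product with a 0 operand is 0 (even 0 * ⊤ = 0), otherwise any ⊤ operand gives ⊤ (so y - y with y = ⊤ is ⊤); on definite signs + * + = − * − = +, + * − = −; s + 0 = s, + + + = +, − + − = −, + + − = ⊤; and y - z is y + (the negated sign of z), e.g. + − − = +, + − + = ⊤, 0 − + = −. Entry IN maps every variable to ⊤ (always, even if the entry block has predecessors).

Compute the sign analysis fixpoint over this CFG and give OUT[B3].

Fixpoint table:
  B0: | IN=(all ⊤) | OUT=(all ⊤)
  B1: | IN=(all ⊤) | OUT={e:+; rest ⊤}
  B2: | IN={e:+; rest ⊤} | OUT={e:+; rest ⊤}
  B3: | IN={e:+; rest ⊤} | OUT={e:+; rest ⊤}
  B4: | IN=(all ⊤) | OUT=(all ⊤)
  B5: | IN=(all ⊤) | OUT=(all ⊤)
  B6: | IN=(all ⊤) | OUT=(all ⊤)
  B7: | IN=(all ⊤) | OUT=(all ⊤)

Merge at B3: IN[B3] = OUT[B2] = {a: ⊤, b: ⊤, c: ⊤, d: ⊤, e: +, f: ⊤}
Applying B3's transfer function to that IN value gives OUT[B3] (row B3 above).

Answer: {a: ⊤, b: ⊤, c: ⊤, d: ⊤, e: +, f: ⊤}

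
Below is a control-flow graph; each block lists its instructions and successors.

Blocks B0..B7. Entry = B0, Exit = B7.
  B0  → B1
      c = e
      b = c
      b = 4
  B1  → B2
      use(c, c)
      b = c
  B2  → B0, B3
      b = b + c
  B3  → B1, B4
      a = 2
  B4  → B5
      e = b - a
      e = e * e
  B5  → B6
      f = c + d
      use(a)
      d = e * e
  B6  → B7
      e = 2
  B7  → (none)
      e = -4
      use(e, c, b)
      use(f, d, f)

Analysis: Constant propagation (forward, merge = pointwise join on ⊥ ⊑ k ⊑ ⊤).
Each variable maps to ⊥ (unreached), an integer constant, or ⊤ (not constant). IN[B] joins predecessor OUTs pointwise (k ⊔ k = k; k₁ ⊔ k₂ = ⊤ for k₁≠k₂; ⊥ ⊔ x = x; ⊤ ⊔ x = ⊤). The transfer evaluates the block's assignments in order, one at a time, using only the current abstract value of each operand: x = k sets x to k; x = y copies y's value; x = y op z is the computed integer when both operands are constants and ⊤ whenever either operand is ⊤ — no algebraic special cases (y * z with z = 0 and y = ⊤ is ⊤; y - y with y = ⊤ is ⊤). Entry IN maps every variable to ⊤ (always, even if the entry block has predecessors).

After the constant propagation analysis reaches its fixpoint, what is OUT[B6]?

Answer: {a: 2, b: ⊤, c: ⊤, d: ⊤, e: 2, f: ⊤}

Working:
Fixpoint table:
  B0: | IN=(all ⊤) | OUT={b:4; rest ⊤}
  B1: | IN=(all ⊤) | OUT=(all ⊤)
  B2: | IN=(all ⊤) | OUT=(all ⊤)
  B3: | IN=(all ⊤) | OUT={a:2; rest ⊤}
  B4: | IN={a:2; rest ⊤} | OUT={a:2; rest ⊤}
  B5: | IN={a:2; rest ⊤} | OUT={a:2; rest ⊤}
  B6: | IN={a:2; rest ⊤} | OUT={a:2, e:2; rest ⊤}
  B7: | IN={a:2, e:2; rest ⊤} | OUT={a:2, e:-4; rest ⊤}

Merge at B6: IN[B6] = OUT[B5] = {a: 2, b: ⊤, c: ⊤, d: ⊤, e: ⊤, f: ⊤}
Applying B6's transfer function to that IN value gives OUT[B6] (row B6 above).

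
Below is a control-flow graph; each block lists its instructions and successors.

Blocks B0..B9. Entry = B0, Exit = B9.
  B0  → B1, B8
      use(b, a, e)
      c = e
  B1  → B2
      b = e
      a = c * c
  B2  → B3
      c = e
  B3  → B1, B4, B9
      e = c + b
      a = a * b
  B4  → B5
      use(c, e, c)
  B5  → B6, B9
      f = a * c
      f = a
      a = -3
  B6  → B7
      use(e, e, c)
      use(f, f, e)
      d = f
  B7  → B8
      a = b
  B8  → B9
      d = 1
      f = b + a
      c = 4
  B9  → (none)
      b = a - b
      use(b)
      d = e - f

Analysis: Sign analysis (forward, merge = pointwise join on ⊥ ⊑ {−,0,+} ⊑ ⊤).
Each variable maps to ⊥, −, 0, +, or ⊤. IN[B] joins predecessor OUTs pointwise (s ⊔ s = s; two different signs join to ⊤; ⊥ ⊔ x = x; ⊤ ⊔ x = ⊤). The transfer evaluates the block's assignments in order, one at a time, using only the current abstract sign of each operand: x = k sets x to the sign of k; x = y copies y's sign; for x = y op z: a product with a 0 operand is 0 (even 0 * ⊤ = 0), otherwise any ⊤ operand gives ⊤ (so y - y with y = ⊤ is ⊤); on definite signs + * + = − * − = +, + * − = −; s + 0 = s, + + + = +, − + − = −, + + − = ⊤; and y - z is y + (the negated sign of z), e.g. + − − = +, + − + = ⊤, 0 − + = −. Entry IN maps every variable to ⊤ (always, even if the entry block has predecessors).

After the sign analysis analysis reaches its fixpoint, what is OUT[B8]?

Converged values:
  B0:  IN=(all ⊤)  OUT=(all ⊤)
  B1:  IN=(all ⊤)  OUT=(all ⊤)
  B2:  IN=(all ⊤)  OUT=(all ⊤)
  B3:  IN=(all ⊤)  OUT=(all ⊤)
  B4:  IN=(all ⊤)  OUT=(all ⊤)
  B5:  IN=(all ⊤)  OUT={a:-; rest ⊤}
  B6:  IN={a:-; rest ⊤}  OUT={a:-; rest ⊤}
  B7:  IN={a:-; rest ⊤}  OUT=(all ⊤)
  B8:  IN=(all ⊤)  OUT={c:+, d:+; rest ⊤}
  B9:  IN=(all ⊤)  OUT=(all ⊤)

Merge at B8: IN[B8] = OUT[B0] ⊔ OUT[B7] = {a: ⊤, b: ⊤, c: ⊤, d: ⊤, e: ⊤, f: ⊤}
Applying B8's transfer function to that IN value gives OUT[B8] (row B8 above).

Answer: {a: ⊤, b: ⊤, c: +, d: +, e: ⊤, f: ⊤}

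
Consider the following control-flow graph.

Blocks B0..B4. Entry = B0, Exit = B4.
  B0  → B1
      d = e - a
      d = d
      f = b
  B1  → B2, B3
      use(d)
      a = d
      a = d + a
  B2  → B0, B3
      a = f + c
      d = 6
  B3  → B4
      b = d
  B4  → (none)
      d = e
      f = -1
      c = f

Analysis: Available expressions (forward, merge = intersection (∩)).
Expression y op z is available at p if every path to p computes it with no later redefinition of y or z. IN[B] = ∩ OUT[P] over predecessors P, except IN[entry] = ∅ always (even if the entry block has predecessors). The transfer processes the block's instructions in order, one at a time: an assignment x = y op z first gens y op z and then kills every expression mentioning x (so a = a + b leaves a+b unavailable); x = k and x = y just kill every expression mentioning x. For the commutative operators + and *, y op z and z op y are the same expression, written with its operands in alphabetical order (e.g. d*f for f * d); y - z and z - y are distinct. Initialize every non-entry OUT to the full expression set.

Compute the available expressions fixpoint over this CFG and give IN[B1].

Per-block solution:
  B0:   IN={}   OUT={e-a}
  B1:   IN={e-a}   OUT={}
  B2:   IN={}   OUT={c+f}
  B3:   IN={}   OUT={}
  B4:   IN={}   OUT={}

Merge at B1: IN[B1] = OUT[B0] = {e-a}

Answer: {e-a}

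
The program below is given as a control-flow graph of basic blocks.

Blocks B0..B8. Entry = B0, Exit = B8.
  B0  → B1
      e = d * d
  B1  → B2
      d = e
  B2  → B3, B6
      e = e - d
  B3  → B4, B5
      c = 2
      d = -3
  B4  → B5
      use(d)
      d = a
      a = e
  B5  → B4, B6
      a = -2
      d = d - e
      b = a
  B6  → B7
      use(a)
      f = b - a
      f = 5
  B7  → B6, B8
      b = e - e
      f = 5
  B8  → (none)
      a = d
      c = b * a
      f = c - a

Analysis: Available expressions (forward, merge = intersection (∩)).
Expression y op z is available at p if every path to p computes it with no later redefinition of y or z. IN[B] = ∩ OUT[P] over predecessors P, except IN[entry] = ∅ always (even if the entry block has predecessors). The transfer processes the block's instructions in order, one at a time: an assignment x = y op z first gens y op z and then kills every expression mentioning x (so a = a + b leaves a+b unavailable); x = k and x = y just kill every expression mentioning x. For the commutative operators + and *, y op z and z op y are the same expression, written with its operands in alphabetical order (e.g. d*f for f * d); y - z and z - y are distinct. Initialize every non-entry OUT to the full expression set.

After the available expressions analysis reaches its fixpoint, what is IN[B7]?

Per-block solution:
  B0:  IN={}  OUT={d*d}
  B1:  IN={d*d}  OUT={}
  B2:  IN={}  OUT={}
  B3:  IN={}  OUT={}
  B4:  IN={}  OUT={}
  B5:  IN={}  OUT={}
  B6:  IN={}  OUT={b-a}
  B7:  IN={b-a}  OUT={e-e}
  B8:  IN={e-e}  OUT={a*b, c-a, e-e}

Merge at B7: IN[B7] = OUT[B6] = {b-a}

Answer: {b-a}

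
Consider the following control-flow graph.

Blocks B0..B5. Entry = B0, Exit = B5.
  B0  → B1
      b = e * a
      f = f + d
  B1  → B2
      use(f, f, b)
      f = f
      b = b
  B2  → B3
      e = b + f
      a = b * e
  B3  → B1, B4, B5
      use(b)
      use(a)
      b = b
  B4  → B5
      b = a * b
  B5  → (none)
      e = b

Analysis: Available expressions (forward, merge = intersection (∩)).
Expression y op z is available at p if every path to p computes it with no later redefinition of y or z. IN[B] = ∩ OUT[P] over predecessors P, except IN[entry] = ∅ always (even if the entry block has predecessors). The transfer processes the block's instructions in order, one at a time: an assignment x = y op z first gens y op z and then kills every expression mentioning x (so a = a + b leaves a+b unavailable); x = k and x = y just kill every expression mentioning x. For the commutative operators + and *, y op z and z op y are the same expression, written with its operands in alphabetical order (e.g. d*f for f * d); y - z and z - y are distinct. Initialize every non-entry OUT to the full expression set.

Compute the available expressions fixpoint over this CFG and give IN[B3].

Converged values:
  B0: | IN={} | OUT={a*e}
  B1: | IN={} | OUT={}
  B2: | IN={} | OUT={b*e, b+f}
  B3: | IN={b*e, b+f} | OUT={}
  B4: | IN={} | OUT={}
  B5: | IN={} | OUT={}

Merge at B3: IN[B3] = OUT[B2] = {b*e, b+f}

Answer: {b*e, b+f}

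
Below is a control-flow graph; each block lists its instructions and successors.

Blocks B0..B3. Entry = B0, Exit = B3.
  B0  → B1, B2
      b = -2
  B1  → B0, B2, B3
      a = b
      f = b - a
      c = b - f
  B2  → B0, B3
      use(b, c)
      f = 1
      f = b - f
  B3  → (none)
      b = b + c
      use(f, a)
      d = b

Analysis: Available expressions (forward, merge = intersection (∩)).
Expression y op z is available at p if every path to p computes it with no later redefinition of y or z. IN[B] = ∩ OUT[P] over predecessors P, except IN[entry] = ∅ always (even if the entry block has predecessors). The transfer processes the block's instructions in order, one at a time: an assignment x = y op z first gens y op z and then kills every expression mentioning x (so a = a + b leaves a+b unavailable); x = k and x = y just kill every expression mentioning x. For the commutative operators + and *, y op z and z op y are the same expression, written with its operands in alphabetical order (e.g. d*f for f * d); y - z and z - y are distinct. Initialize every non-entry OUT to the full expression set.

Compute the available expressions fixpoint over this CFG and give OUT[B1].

Answer: {b-a, b-f}

Trace:
Per-block solution:
  B0: | IN={} | OUT={}
  B1: | IN={} | OUT={b-a, b-f}
  B2: | IN={} | OUT={}
  B3: | IN={} | OUT={}

Merge at B1: IN[B1] = OUT[B0] = {}
Applying B1's transfer function to that IN value gives OUT[B1] (row B1 above).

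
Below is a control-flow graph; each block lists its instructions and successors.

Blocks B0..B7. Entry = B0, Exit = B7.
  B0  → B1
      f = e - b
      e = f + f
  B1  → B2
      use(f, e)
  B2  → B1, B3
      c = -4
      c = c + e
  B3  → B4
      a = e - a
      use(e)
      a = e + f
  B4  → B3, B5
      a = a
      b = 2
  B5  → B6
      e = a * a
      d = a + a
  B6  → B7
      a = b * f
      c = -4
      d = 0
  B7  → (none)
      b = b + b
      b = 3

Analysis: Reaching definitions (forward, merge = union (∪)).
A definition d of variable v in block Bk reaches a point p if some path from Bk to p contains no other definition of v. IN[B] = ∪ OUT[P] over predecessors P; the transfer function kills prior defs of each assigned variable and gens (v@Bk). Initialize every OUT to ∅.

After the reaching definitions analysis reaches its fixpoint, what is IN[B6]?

Answer: {a@B4, b@B4, c@B2, d@B5, e@B5, f@B0}

Trace:
Fixpoint table:
  B0:  IN={}  OUT={e@B0, f@B0}
  B1:  IN={c@B2, e@B0, f@B0}  OUT={c@B2, e@B0, f@B0}
  B2:  IN={c@B2, e@B0, f@B0}  OUT={c@B2, e@B0, f@B0}
  B3:  IN={a@B4, b@B4, c@B2, e@B0, f@B0}  OUT={a@B3, b@B4, c@B2, e@B0, f@B0}
  B4:  IN={a@B3, b@B4, c@B2, e@B0, f@B0}  OUT={a@B4, b@B4, c@B2, e@B0, f@B0}
  B5:  IN={a@B4, b@B4, c@B2, e@B0, f@B0}  OUT={a@B4, b@B4, c@B2, d@B5, e@B5, f@B0}
  B6:  IN={a@B4, b@B4, c@B2, d@B5, e@B5, f@B0}  OUT={a@B6, b@B4, c@B6, d@B6, e@B5, f@B0}
  B7:  IN={a@B6, b@B4, c@B6, d@B6, e@B5, f@B0}  OUT={a@B6, b@B7, c@B6, d@B6, e@B5, f@B0}

Merge at B6: IN[B6] = OUT[B5] = {a@B4, b@B4, c@B2, d@B5, e@B5, f@B0}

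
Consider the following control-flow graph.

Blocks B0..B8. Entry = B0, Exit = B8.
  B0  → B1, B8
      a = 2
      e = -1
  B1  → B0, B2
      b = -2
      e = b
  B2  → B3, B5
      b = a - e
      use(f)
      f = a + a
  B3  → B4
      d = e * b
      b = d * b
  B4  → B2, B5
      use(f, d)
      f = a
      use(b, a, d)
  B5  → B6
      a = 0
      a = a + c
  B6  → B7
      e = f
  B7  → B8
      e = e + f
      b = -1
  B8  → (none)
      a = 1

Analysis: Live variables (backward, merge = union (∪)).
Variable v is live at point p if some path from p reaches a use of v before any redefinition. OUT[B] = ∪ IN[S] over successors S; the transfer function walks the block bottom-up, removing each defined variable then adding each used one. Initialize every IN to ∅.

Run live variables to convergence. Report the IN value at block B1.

Answer: {a, c, f}

Trace:
Converged values:
  B0:   IN={c, f}   OUT={a, c, f}
  B1:   IN={a, c, f}   OUT={a, c, e, f}
  B2:   IN={a, c, e, f}   OUT={a, b, c, e, f}
  B3:   IN={a, b, c, e, f}   OUT={a, b, c, d, e, f}
  B4:   IN={a, b, c, d, e, f}   OUT={a, c, e, f}
  B5:   IN={c, f}   OUT={f}
  B6:   IN={f}   OUT={e, f}
  B7:   IN={e, f}   OUT={}
  B8:   IN={}   OUT={}

Merge at B1: OUT[B1] = IN[B0] ⊔ IN[B2] = {a, c, e, f}
Applying B1's transfer function to that OUT value gives IN[B1] (row B1 above).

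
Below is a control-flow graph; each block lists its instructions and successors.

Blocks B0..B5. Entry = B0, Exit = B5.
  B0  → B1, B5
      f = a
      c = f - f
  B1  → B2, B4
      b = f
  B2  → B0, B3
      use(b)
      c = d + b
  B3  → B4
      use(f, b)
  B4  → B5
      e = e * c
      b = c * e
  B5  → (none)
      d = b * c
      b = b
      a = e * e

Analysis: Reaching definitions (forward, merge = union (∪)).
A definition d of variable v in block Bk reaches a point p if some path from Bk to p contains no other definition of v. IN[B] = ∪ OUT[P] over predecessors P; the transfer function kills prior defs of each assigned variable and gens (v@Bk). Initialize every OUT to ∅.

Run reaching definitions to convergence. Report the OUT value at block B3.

Converged values:
  B0: | IN={b@B1, c@B2, f@B0} | OUT={b@B1, c@B0, f@B0}
  B1: | IN={b@B1, c@B0, f@B0} | OUT={b@B1, c@B0, f@B0}
  B2: | IN={b@B1, c@B0, f@B0} | OUT={b@B1, c@B2, f@B0}
  B3: | IN={b@B1, c@B2, f@B0} | OUT={b@B1, c@B2, f@B0}
  B4: | IN={b@B1, c@B0, c@B2, f@B0} | OUT={b@B4, c@B0, c@B2, e@B4, f@B0}
  B5: | IN={b@B1, b@B4, c@B0, c@B2, e@B4, f@B0} | OUT={a@B5, b@B5, c@B0, c@B2, d@B5, e@B4, f@B0}

Merge at B3: IN[B3] = OUT[B2] = {b@B1, c@B2, f@B0}
Applying B3's transfer function to that IN value gives OUT[B3] (row B3 above).

Answer: {b@B1, c@B2, f@B0}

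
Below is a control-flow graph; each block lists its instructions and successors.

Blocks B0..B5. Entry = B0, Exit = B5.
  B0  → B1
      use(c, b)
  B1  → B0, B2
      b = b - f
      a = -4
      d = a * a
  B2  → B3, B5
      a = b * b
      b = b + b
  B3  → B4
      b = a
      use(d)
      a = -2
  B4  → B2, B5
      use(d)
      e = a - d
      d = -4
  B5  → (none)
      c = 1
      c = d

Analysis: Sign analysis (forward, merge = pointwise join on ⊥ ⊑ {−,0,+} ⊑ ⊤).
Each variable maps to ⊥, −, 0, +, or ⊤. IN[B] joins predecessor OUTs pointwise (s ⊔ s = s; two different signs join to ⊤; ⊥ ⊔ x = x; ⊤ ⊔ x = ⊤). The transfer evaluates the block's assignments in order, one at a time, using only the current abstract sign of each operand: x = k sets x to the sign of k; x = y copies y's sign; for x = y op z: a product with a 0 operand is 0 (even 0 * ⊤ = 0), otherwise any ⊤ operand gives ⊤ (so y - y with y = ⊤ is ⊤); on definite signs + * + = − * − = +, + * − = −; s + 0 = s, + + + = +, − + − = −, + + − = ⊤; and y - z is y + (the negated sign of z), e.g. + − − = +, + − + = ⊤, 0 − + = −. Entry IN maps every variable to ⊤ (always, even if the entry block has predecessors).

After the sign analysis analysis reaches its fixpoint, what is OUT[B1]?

Answer: {a: -, b: ⊤, c: ⊤, d: +, e: ⊤, f: ⊤}

Derivation:
Fixpoint table:
  B0: | IN=(all ⊤) | OUT=(all ⊤)
  B1: | IN=(all ⊤) | OUT={a:-, d:+; rest ⊤}
  B2: | IN={a:-; rest ⊤} | OUT=(all ⊤)
  B3: | IN=(all ⊤) | OUT={a:-; rest ⊤}
  B4: | IN={a:-; rest ⊤} | OUT={a:-, d:-; rest ⊤}
  B5: | IN=(all ⊤) | OUT=(all ⊤)

Merge at B1: IN[B1] = OUT[B0] = {a: ⊤, b: ⊤, c: ⊤, d: ⊤, e: ⊤, f: ⊤}
Applying B1's transfer function to that IN value gives OUT[B1] (row B1 above).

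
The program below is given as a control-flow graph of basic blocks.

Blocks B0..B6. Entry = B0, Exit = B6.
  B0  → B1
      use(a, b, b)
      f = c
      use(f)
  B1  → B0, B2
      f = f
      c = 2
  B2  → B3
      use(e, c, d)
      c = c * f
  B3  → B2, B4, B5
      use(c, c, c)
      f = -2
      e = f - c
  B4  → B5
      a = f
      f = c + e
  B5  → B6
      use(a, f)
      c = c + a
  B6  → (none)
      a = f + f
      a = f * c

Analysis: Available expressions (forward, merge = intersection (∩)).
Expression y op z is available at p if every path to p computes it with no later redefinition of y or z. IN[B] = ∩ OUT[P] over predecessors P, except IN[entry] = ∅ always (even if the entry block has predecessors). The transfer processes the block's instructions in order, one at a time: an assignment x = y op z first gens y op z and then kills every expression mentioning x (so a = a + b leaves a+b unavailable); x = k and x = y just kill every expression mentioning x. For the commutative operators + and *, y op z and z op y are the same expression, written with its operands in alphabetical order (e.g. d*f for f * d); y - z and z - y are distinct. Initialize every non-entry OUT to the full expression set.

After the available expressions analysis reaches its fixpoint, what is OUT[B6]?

Per-block solution:
  B0: | IN={} | OUT={}
  B1: | IN={} | OUT={}
  B2: | IN={} | OUT={}
  B3: | IN={} | OUT={f-c}
  B4: | IN={f-c} | OUT={c+e}
  B5: | IN={} | OUT={}
  B6: | IN={} | OUT={c*f, f+f}

Merge at B6: IN[B6] = OUT[B5] = {}
Applying B6's transfer function to that IN value gives OUT[B6] (row B6 above).

Answer: {c*f, f+f}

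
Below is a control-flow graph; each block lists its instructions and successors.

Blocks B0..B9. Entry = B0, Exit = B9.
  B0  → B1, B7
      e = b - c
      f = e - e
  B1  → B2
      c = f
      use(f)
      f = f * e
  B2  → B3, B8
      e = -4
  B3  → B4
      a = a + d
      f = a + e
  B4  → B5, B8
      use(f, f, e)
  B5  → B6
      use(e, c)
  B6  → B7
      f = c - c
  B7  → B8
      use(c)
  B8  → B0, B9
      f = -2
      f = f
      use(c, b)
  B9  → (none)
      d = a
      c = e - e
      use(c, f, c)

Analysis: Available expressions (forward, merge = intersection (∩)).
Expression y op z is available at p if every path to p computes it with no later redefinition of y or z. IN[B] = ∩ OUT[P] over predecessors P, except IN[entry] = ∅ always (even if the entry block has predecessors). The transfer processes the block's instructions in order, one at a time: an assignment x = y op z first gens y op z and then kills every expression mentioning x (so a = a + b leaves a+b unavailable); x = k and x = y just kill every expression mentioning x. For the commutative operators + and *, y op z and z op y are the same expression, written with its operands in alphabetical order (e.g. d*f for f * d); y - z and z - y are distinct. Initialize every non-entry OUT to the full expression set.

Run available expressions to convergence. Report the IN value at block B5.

Fixpoint table:
  B0: | IN={} | OUT={b-c, e-e}
  B1: | IN={b-c, e-e} | OUT={e-e}
  B2: | IN={e-e} | OUT={}
  B3: | IN={} | OUT={a+e}
  B4: | IN={a+e} | OUT={a+e}
  B5: | IN={a+e} | OUT={a+e}
  B6: | IN={a+e} | OUT={a+e, c-c}
  B7: | IN={} | OUT={}
  B8: | IN={} | OUT={}
  B9: | IN={} | OUT={e-e}

Merge at B5: IN[B5] = OUT[B4] = {a+e}

Answer: {a+e}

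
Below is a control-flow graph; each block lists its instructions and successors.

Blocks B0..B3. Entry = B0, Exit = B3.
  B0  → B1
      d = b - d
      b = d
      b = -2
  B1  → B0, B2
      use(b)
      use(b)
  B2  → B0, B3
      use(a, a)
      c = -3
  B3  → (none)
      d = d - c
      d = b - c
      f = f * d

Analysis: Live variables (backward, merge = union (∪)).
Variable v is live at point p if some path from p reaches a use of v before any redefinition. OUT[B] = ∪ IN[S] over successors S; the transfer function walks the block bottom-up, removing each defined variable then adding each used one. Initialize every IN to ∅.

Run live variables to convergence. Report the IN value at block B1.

Answer: {a, b, d, f}

Derivation:
Per-block solution:
  B0: | IN={a, b, d, f} | OUT={a, b, d, f}
  B1: | IN={a, b, d, f} | OUT={a, b, d, f}
  B2: | IN={a, b, d, f} | OUT={a, b, c, d, f}
  B3: | IN={b, c, d, f} | OUT={}

Merge at B1: OUT[B1] = IN[B0] ⊔ IN[B2] = {a, b, d, f}
Applying B1's transfer function to that OUT value gives IN[B1] (row B1 above).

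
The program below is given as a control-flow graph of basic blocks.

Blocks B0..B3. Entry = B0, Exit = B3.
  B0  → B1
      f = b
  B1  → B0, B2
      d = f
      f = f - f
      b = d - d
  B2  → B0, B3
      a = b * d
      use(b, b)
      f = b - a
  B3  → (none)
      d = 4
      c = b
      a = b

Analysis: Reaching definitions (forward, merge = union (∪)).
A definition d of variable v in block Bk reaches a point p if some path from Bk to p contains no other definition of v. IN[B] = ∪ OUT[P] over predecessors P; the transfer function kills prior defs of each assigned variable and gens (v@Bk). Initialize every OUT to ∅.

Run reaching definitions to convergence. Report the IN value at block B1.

Answer: {a@B2, b@B1, d@B1, f@B0}

Derivation:
Per-block solution:
  B0:  IN={a@B2, b@B1, d@B1, f@B1, f@B2}  OUT={a@B2, b@B1, d@B1, f@B0}
  B1:  IN={a@B2, b@B1, d@B1, f@B0}  OUT={a@B2, b@B1, d@B1, f@B1}
  B2:  IN={a@B2, b@B1, d@B1, f@B1}  OUT={a@B2, b@B1, d@B1, f@B2}
  B3:  IN={a@B2, b@B1, d@B1, f@B2}  OUT={a@B3, b@B1, c@B3, d@B3, f@B2}

Merge at B1: IN[B1] = OUT[B0] = {a@B2, b@B1, d@B1, f@B0}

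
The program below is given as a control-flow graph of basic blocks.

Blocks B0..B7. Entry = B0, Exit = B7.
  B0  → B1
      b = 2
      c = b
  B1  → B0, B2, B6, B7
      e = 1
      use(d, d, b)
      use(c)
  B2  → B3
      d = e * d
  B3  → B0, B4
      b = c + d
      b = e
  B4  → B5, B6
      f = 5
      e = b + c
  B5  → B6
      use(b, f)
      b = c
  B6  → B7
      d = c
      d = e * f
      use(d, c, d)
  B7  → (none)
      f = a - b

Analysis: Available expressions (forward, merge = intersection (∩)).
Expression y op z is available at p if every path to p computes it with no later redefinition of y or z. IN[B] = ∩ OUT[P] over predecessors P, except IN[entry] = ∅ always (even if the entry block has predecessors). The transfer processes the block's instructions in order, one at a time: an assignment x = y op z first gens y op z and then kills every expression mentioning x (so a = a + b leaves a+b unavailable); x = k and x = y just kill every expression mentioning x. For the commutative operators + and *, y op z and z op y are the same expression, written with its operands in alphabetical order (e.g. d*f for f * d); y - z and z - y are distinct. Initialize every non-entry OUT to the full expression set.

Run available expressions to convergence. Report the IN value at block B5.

Converged values:
  B0:   IN={}   OUT={}
  B1:   IN={}   OUT={}
  B2:   IN={}   OUT={}
  B3:   IN={}   OUT={c+d}
  B4:   IN={c+d}   OUT={b+c, c+d}
  B5:   IN={b+c, c+d}   OUT={c+d}
  B6:   IN={}   OUT={e*f}
  B7:   IN={}   OUT={a-b}

Merge at B5: IN[B5] = OUT[B4] = {b+c, c+d}

Answer: {b+c, c+d}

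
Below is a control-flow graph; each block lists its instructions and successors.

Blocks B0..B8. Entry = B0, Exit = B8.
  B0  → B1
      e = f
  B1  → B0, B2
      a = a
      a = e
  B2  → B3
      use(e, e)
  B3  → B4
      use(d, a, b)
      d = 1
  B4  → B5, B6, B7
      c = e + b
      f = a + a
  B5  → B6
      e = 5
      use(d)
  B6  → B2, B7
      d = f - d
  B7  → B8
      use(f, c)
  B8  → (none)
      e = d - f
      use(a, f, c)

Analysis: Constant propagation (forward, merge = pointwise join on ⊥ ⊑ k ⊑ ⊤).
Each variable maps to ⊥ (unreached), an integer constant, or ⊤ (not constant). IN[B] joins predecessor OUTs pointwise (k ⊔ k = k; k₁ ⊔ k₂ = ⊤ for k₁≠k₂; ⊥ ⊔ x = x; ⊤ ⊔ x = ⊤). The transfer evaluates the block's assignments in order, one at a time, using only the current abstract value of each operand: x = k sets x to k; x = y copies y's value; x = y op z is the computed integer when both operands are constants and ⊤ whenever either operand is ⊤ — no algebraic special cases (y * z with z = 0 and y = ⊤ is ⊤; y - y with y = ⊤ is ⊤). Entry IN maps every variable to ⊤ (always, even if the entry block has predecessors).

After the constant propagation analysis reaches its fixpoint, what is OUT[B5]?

Per-block solution:
  B0: | IN=(all ⊤) | OUT=(all ⊤)
  B1: | IN=(all ⊤) | OUT=(all ⊤)
  B2: | IN=(all ⊤) | OUT=(all ⊤)
  B3: | IN=(all ⊤) | OUT={d:1; rest ⊤}
  B4: | IN={d:1; rest ⊤} | OUT={d:1; rest ⊤}
  B5: | IN={d:1; rest ⊤} | OUT={d:1, e:5; rest ⊤}
  B6: | IN={d:1; rest ⊤} | OUT=(all ⊤)
  B7: | IN=(all ⊤) | OUT=(all ⊤)
  B8: | IN=(all ⊤) | OUT=(all ⊤)

Merge at B5: IN[B5] = OUT[B4] = {a: ⊤, b: ⊤, c: ⊤, d: 1, e: ⊤, f: ⊤}
Applying B5's transfer function to that IN value gives OUT[B5] (row B5 above).

Answer: {a: ⊤, b: ⊤, c: ⊤, d: 1, e: 5, f: ⊤}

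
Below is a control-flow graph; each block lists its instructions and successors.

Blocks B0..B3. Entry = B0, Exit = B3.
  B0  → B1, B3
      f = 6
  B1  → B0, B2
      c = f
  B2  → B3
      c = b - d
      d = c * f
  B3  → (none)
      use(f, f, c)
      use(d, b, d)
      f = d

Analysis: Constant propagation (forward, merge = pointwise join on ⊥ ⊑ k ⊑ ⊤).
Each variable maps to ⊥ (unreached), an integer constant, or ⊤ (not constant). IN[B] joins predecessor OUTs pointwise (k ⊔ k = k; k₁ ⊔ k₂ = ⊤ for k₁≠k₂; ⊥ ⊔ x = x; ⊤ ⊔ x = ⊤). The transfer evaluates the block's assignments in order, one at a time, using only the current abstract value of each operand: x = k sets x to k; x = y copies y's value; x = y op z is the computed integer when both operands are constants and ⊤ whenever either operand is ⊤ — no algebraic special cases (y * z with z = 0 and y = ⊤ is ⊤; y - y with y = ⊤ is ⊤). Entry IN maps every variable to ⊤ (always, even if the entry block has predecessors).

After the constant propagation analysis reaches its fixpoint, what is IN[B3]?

Converged values:
  B0:  IN=(all ⊤)  OUT={f:6; rest ⊤}
  B1:  IN={f:6; rest ⊤}  OUT={c:6, f:6; rest ⊤}
  B2:  IN={c:6, f:6; rest ⊤}  OUT={f:6; rest ⊤}
  B3:  IN={f:6; rest ⊤}  OUT=(all ⊤)

Merge at B3: IN[B3] = OUT[B0] ⊔ OUT[B2] = {a: ⊤, b: ⊤, c: ⊤, d: ⊤, e: ⊤, f: 6}

Answer: {a: ⊤, b: ⊤, c: ⊤, d: ⊤, e: ⊤, f: 6}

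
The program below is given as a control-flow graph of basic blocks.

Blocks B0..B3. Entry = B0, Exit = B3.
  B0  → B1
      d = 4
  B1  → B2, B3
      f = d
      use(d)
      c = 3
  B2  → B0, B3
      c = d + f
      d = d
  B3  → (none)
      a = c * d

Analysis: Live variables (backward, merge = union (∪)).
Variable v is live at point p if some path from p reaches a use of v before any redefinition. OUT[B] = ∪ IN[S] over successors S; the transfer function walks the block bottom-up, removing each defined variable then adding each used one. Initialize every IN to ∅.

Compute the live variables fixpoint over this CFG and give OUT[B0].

Per-block solution:
  B0:   IN={}   OUT={d}
  B1:   IN={d}   OUT={c, d, f}
  B2:   IN={d, f}   OUT={c, d}
  B3:   IN={c, d}   OUT={}

Merge at B0: OUT[B0] = IN[B1] = {d}

Answer: {d}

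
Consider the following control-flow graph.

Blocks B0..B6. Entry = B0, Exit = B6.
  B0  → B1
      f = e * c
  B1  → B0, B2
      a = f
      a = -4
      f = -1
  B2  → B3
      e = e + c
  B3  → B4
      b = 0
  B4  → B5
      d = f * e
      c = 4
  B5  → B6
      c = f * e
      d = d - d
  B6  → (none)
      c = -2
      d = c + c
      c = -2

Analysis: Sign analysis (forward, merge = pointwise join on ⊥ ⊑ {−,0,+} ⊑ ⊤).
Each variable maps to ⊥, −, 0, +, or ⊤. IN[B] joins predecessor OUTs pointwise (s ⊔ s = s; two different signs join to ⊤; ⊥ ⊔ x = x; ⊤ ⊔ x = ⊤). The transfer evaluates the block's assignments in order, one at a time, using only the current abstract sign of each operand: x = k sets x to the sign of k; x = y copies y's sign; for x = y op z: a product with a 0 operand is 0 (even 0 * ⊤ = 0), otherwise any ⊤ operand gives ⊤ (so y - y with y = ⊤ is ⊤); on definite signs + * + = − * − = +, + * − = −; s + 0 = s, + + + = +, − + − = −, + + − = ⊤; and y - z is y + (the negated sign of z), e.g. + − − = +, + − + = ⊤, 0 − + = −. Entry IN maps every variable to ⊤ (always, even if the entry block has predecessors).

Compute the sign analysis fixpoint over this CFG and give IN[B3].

Converged values:
  B0: | IN=(all ⊤) | OUT=(all ⊤)
  B1: | IN=(all ⊤) | OUT={a:-, f:-; rest ⊤}
  B2: | IN={a:-, f:-; rest ⊤} | OUT={a:-, f:-; rest ⊤}
  B3: | IN={a:-, f:-; rest ⊤} | OUT={a:-, b:0, f:-; rest ⊤}
  B4: | IN={a:-, b:0, f:-; rest ⊤} | OUT={a:-, b:0, c:+, f:-; rest ⊤}
  B5: | IN={a:-, b:0, c:+, f:-; rest ⊤} | OUT={a:-, b:0, f:-; rest ⊤}
  B6: | IN={a:-, b:0, f:-; rest ⊤} | OUT={a:-, b:0, c:-, d:-, f:-; rest ⊤}

Merge at B3: IN[B3] = OUT[B2] = {a: -, b: ⊤, c: ⊤, d: ⊤, e: ⊤, f: -}

Answer: {a: -, b: ⊤, c: ⊤, d: ⊤, e: ⊤, f: -}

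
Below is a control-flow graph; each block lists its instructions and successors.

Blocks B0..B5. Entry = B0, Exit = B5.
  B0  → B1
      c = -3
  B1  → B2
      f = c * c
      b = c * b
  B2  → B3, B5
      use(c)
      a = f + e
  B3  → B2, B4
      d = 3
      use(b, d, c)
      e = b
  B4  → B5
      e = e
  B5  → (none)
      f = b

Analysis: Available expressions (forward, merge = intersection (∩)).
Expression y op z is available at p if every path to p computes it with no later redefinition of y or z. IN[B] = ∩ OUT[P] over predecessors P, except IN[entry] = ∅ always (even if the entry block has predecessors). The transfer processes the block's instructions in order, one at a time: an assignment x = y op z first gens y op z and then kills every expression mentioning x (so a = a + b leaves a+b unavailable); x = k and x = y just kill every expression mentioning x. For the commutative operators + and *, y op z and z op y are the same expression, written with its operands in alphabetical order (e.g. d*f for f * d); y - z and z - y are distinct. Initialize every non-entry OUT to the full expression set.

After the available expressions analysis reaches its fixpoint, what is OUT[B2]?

Per-block solution:
  B0:   IN={}   OUT={}
  B1:   IN={}   OUT={c*c}
  B2:   IN={c*c}   OUT={c*c, e+f}
  B3:   IN={c*c, e+f}   OUT={c*c}
  B4:   IN={c*c}   OUT={c*c}
  B5:   IN={c*c}   OUT={c*c}

Merge at B2: IN[B2] = OUT[B1] ∩ OUT[B3] = {c*c}
Applying B2's transfer function to that IN value gives OUT[B2] (row B2 above).

Answer: {c*c, e+f}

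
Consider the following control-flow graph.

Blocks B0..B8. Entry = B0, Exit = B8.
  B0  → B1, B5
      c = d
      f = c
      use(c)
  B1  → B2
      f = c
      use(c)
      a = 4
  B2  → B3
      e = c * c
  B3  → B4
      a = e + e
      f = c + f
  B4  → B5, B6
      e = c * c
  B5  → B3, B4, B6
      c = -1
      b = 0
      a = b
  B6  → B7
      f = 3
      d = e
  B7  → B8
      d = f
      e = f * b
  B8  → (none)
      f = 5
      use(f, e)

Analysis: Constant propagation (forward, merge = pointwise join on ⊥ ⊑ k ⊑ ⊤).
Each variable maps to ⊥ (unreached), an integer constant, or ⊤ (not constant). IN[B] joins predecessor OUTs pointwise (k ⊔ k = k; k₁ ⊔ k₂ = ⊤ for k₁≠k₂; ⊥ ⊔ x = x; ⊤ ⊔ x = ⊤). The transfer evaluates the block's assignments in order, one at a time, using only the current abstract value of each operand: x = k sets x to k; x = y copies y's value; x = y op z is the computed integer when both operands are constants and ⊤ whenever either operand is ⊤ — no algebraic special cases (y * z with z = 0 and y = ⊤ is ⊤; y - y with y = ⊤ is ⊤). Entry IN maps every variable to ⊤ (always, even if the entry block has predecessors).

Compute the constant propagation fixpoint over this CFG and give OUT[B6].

Fixpoint table:
  B0:  IN=(all ⊤)  OUT=(all ⊤)
  B1:  IN=(all ⊤)  OUT={a:4; rest ⊤}
  B2:  IN={a:4; rest ⊤}  OUT={a:4; rest ⊤}
  B3:  IN=(all ⊤)  OUT=(all ⊤)
  B4:  IN=(all ⊤)  OUT=(all ⊤)
  B5:  IN=(all ⊤)  OUT={a:0, b:0, c:-1; rest ⊤}
  B6:  IN=(all ⊤)  OUT={f:3; rest ⊤}
  B7:  IN={f:3; rest ⊤}  OUT={d:3, f:3; rest ⊤}
  B8:  IN={d:3, f:3; rest ⊤}  OUT={d:3, f:5; rest ⊤}

Merge at B6: IN[B6] = OUT[B4] ⊔ OUT[B5] = {a: ⊤, b: ⊤, c: ⊤, d: ⊤, e: ⊤, f: ⊤}
Applying B6's transfer function to that IN value gives OUT[B6] (row B6 above).

Answer: {a: ⊤, b: ⊤, c: ⊤, d: ⊤, e: ⊤, f: 3}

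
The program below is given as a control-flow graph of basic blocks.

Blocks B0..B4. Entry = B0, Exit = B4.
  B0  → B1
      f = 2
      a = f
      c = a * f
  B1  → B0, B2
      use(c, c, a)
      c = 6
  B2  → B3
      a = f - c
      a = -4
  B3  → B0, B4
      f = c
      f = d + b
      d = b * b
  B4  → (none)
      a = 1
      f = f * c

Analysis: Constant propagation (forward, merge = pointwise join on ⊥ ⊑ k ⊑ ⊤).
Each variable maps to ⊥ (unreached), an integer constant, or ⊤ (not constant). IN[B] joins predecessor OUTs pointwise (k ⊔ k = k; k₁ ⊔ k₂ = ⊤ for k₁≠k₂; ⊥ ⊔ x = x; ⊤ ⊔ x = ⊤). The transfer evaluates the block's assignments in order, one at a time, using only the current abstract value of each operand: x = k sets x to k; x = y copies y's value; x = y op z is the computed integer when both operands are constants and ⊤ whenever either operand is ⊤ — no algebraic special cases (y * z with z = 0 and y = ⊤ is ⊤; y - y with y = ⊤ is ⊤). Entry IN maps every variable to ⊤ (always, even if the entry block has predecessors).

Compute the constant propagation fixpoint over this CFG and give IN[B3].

Per-block solution:
  B0: | IN=(all ⊤) | OUT={a:2, c:4, f:2; rest ⊤}
  B1: | IN={a:2, c:4, f:2; rest ⊤} | OUT={a:2, c:6, f:2; rest ⊤}
  B2: | IN={a:2, c:6, f:2; rest ⊤} | OUT={a:-4, c:6, f:2; rest ⊤}
  B3: | IN={a:-4, c:6, f:2; rest ⊤} | OUT={a:-4, c:6; rest ⊤}
  B4: | IN={a:-4, c:6; rest ⊤} | OUT={a:1, c:6; rest ⊤}

Merge at B3: IN[B3] = OUT[B2] = {a: -4, b: ⊤, c: 6, d: ⊤, e: ⊤, f: 2}

Answer: {a: -4, b: ⊤, c: 6, d: ⊤, e: ⊤, f: 2}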